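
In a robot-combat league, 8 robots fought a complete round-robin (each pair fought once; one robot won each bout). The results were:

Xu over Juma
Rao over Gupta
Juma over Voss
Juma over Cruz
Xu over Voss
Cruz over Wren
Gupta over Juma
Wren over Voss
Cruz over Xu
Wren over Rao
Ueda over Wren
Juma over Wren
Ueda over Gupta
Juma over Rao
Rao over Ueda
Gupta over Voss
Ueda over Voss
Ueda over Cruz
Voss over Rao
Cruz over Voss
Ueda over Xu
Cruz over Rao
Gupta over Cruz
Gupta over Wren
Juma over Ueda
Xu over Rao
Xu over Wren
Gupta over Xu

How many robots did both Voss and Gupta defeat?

0

Voss beat: Rao.
Gupta beat: Wren, Juma, Xu, Voss, Cruz.
No one was beaten by both.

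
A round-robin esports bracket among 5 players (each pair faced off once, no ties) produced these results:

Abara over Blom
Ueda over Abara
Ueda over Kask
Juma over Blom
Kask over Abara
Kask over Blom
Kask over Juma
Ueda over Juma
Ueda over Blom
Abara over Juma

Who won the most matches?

Win totals: Juma 1, Abara 2, Kask 3, Ueda 4, Blom 0.
Ueda leads with 4 wins (next highest: 3).

Ueda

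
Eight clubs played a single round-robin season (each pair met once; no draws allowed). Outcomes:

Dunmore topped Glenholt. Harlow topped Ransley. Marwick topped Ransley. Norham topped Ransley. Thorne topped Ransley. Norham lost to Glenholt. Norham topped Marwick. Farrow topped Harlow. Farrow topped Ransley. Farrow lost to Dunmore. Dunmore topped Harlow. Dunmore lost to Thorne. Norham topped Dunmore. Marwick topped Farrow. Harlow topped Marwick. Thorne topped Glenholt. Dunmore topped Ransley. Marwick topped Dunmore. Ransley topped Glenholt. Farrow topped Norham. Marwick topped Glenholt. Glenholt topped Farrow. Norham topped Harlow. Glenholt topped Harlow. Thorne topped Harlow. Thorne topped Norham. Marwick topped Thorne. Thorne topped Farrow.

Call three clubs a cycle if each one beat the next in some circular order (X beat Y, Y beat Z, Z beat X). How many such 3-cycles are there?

Win totals: Thorne 6, Farrow 3, Ransley 1, Marwick 5, Glenholt 3, Harlow 2, Norham 4, Dunmore 4.
A club with w wins dominates both others in C(w,2) triples; summing gives 15 + 3 + 0 + 10 + 3 + 1 + 6 + 6 = 44 transitive triples.
Total triples C(8,3) = 56, so cyclic triples = 56 − 44 = 12.

12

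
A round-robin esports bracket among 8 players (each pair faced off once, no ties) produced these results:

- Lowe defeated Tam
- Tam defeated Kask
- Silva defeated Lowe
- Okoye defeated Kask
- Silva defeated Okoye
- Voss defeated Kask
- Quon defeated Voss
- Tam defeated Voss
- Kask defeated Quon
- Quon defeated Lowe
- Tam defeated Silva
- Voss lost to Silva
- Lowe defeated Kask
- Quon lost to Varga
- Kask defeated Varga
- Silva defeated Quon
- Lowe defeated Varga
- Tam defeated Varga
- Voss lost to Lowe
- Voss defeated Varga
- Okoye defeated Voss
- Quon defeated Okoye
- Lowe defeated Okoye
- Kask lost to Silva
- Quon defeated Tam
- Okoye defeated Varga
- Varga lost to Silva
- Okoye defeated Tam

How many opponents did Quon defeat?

4

Quon's results: beat Okoye, Tam, Voss, Lowe; lost to Silva, Kask, Varga.
That is 4 wins.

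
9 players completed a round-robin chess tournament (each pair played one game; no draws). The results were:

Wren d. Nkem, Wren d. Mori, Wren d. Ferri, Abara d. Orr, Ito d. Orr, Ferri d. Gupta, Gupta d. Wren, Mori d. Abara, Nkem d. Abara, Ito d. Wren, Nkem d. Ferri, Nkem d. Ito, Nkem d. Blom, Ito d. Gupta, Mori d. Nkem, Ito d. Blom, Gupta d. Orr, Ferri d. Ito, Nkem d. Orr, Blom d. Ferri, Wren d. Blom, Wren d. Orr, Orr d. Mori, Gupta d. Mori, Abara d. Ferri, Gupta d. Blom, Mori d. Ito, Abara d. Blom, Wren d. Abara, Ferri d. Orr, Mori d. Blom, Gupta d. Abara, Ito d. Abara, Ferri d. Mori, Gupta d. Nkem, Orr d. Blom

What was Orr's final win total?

Orr's results: beat Blom, Mori; lost to Ferri, Ito, Abara, Nkem, Gupta, Wren.
That is 2 wins.

2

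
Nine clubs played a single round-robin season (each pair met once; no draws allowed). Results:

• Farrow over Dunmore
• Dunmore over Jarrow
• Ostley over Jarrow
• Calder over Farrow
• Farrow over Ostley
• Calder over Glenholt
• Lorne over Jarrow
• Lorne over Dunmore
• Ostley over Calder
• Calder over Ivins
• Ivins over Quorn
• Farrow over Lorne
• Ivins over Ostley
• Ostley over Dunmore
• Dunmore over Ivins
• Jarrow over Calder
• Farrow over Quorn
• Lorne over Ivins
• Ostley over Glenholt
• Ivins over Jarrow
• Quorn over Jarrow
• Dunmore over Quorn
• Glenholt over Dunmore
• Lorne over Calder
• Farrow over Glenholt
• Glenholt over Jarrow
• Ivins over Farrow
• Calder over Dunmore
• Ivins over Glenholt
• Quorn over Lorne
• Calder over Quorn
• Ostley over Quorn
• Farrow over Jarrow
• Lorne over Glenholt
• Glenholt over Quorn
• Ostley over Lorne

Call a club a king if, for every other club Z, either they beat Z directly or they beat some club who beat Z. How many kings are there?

6

Quorn cannot reach Ostley, Farrow in two steps.
Jarrow cannot reach Lorne, Ostley in two steps.
Calder reaches everyone (king).
Lorne reaches everyone (king).
Ostley reaches everyone (king).
Glenholt cannot reach Ostley, Farrow in two steps.
Farrow reaches everyone (king).
Ivins reaches everyone (king).
Dunmore reaches everyone (king).
Kings: Calder, Lorne, Ostley, Farrow, Ivins, Dunmore — 6.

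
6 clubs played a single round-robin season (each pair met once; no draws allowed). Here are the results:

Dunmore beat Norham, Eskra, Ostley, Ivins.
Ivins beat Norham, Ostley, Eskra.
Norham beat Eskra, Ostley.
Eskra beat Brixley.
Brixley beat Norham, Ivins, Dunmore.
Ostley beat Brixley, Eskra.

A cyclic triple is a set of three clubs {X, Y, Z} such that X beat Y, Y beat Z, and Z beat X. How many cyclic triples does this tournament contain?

Of the C(6,3) = 20 triples, the cyclic ones are: {Norham, Ostley, Brixley}; {Norham, Brixley, Eskra}; {Ostley, Dunmore, Brixley}; {Ostley, Brixley, Ivins}; {Dunmore, Brixley, Eskra}; {Brixley, Eskra, Ivins}.
That is 6.

6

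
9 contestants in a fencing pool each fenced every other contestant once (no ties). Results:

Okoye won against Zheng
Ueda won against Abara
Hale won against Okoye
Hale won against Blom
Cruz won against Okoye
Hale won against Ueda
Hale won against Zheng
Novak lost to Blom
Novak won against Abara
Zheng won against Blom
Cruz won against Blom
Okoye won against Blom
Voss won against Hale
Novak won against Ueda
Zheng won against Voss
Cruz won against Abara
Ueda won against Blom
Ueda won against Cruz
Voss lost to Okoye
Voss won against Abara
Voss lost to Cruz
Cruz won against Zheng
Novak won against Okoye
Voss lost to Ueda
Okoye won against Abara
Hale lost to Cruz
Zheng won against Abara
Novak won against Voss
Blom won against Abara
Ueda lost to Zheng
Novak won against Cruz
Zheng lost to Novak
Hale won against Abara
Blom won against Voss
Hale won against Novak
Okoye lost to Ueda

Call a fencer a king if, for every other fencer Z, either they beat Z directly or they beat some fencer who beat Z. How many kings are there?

6

Voss cannot reach Cruz in two steps.
Abara cannot reach Voss, Hale, Okoye, Novak, Blom, Ueda, Zheng, Cruz in two steps.
Hale reaches everyone (king).
Okoye cannot reach Cruz in two steps.
Novak reaches everyone (king).
Blom reaches everyone (king).
Ueda reaches everyone (king).
Zheng reaches everyone (king).
Cruz reaches everyone (king).
Kings: Hale, Novak, Blom, Ueda, Zheng, Cruz — 6.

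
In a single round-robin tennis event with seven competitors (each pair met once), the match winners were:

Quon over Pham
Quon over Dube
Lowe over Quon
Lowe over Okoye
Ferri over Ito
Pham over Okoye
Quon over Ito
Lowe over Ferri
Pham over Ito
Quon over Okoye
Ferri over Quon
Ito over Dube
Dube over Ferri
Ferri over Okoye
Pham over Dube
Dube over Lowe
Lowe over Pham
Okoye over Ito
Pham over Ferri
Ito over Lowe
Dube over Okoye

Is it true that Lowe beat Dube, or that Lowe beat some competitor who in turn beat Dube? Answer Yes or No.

Yes

Lowe did not beat Dube directly.
Lowe beat Pham, Ferri, Okoye, Quon. Of those, Pham beat Dube.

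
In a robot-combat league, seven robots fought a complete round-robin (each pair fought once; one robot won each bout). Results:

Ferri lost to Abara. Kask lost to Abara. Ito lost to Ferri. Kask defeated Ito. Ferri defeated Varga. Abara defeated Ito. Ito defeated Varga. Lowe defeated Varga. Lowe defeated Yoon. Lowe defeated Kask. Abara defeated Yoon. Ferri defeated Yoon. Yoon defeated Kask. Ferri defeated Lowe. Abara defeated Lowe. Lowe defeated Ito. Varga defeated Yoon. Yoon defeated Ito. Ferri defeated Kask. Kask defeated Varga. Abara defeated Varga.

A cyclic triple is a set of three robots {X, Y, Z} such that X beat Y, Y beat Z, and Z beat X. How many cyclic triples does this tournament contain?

2

Win totals: Lowe 4, Ito 1, Ferri 5, Yoon 2, Abara 6, Varga 1, Kask 2.
A robot with w wins dominates both others in C(w,2) triples; summing gives 6 + 0 + 10 + 1 + 15 + 0 + 1 = 33 transitive triples.
Total triples C(7,3) = 35, so cyclic triples = 35 − 33 = 2.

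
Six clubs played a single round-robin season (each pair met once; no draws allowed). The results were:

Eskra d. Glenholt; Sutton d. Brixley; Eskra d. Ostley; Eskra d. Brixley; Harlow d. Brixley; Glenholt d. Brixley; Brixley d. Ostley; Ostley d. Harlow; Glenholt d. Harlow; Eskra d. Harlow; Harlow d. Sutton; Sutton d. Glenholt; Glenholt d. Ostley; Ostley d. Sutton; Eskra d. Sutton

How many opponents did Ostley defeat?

2

Ostley's results: beat Sutton, Harlow; lost to Eskra, Glenholt, Brixley.
That is 2 wins.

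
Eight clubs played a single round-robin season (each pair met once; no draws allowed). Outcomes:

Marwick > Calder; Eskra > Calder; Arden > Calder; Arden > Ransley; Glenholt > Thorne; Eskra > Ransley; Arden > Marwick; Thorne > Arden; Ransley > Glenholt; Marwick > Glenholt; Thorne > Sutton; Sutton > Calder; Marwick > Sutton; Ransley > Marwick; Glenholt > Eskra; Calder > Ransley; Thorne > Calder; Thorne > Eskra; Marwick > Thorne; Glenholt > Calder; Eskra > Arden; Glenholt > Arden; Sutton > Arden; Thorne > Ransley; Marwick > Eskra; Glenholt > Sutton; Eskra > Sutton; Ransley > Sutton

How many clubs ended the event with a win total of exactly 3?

2

Win totals: Glenholt 5, Arden 3, Marwick 5, Ransley 3, Thorne 5, Calder 1, Sutton 2, Eskra 4.
Exactly 3: Arden, Ransley — 2 clubs.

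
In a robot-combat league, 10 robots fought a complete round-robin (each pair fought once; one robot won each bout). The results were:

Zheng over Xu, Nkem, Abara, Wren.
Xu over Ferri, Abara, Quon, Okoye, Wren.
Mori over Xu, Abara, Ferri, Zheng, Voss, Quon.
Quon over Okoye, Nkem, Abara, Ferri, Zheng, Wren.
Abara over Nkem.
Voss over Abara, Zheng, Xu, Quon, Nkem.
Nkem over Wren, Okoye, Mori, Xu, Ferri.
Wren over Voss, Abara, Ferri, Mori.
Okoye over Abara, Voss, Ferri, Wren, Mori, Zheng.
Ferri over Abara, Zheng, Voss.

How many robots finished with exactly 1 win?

1

Win totals: Mori 6, Okoye 6, Quon 6, Zheng 4, Nkem 5, Voss 5, Abara 1, Ferri 3, Wren 4, Xu 5.
Exactly 1: Abara — 1 robot.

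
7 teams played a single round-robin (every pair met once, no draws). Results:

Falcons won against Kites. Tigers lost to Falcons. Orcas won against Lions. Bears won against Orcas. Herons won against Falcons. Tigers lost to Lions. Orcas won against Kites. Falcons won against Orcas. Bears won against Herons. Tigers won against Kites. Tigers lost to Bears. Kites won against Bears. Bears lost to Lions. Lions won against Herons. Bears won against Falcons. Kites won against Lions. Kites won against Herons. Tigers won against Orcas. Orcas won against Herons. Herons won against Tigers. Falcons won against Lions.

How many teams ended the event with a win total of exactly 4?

2

Win totals: Falcons 4, Herons 2, Bears 4, Orcas 3, Lions 3, Kites 3, Tigers 2.
Exactly 4: Falcons, Bears — 2 teams.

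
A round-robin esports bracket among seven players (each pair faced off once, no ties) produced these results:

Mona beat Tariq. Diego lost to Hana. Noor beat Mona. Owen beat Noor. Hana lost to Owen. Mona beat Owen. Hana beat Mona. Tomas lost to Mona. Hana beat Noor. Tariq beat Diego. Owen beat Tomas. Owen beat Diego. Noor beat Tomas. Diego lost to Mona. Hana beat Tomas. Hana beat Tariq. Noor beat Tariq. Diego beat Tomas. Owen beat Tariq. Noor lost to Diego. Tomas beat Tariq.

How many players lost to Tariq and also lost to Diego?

Tariq beat: Diego.
Diego beat: Noor, Tomas.
No one was beaten by both.

0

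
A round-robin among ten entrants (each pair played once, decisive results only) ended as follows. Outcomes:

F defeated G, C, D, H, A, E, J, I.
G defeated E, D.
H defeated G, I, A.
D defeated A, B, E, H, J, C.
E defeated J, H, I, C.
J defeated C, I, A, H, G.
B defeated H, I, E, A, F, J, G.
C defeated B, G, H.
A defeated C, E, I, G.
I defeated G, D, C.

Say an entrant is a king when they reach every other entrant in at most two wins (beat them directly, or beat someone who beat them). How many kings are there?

4

A cannot reach F in two steps.
B reaches everyone (king).
C reaches everyone (king).
D reaches everyone (king).
E cannot reach F in two steps.
F reaches everyone (king).
G cannot reach F in two steps.
H cannot reach B, F, J in two steps.
I cannot reach F in two steps.
J cannot reach F in two steps.
Kings: B, C, D, F — 4.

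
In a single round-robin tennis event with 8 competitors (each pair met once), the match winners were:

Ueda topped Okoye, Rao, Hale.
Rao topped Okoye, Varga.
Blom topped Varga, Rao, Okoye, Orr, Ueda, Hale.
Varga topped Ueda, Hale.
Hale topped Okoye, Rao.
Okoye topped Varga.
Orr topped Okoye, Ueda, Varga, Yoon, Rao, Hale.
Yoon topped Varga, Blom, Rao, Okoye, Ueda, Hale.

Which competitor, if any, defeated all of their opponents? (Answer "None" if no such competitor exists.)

None

Highest win total is Yoon with 6 (out of 7 possible).
Yoon lost to Orr, so no competitor went undefeated.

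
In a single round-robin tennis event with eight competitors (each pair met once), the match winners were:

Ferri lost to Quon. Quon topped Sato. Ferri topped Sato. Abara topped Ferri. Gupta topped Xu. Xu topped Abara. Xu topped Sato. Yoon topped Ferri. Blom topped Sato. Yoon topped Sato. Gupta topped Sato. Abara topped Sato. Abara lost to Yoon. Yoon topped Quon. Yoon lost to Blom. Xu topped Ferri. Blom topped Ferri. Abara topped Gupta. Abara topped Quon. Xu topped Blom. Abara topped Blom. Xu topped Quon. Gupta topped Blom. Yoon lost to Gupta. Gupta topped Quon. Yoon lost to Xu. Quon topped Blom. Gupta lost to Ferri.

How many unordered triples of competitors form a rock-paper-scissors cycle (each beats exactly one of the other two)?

8

Win totals: Abara 5, Ferri 2, Gupta 5, Sato 0, Blom 3, Quon 3, Yoon 4, Xu 6.
A competitor with w wins dominates both others in C(w,2) triples; summing gives 10 + 1 + 10 + 0 + 3 + 3 + 6 + 15 = 48 transitive triples.
Total triples C(8,3) = 56, so cyclic triples = 56 − 48 = 8.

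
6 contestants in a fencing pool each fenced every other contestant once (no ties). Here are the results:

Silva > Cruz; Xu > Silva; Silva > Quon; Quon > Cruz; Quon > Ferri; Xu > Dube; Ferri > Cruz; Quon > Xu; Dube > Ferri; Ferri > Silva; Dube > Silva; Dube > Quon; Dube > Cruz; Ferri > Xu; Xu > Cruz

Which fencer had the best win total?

Win totals: Xu 3, Silva 2, Dube 4, Quon 3, Cruz 0, Ferri 3.
Dube leads with 4 wins (next highest: 3).

Dube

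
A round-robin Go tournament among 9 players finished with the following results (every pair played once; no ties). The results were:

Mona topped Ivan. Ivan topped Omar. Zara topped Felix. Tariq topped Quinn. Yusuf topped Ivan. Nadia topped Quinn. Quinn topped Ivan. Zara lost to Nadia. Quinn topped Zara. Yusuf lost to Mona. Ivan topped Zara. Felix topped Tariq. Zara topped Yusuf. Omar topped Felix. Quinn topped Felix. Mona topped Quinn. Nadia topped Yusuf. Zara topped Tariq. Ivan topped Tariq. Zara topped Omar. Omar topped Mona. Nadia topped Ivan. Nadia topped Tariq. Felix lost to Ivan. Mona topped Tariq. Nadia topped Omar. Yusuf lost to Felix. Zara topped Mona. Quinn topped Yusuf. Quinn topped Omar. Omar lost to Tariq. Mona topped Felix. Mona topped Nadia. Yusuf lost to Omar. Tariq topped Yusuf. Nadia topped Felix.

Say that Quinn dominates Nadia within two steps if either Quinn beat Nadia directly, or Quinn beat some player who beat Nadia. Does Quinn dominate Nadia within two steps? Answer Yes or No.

No

Quinn did not beat Nadia directly.
Quinn beat Felix, Yusuf, Zara, Ivan, Omar, but each of them lost to Nadia. No two-step path.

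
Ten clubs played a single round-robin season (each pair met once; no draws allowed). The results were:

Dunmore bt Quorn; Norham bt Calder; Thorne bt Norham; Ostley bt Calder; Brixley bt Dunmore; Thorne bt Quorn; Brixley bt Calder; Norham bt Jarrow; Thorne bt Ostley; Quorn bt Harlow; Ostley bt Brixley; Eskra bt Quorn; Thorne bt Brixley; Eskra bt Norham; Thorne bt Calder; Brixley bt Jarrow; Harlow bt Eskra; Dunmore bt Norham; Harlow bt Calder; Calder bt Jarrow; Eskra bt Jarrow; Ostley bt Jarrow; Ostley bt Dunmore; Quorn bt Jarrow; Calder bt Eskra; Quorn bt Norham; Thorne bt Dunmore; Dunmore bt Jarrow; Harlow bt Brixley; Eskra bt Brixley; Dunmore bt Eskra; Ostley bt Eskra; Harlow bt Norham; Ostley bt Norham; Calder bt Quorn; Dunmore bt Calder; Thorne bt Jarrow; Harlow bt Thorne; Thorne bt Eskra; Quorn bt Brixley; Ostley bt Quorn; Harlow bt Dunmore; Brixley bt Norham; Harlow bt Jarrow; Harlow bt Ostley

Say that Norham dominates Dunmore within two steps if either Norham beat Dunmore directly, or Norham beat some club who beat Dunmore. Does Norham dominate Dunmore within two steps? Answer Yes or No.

Norham did not beat Dunmore directly.
Norham beat Calder, Jarrow, but each of them lost to Dunmore. No two-step path.

No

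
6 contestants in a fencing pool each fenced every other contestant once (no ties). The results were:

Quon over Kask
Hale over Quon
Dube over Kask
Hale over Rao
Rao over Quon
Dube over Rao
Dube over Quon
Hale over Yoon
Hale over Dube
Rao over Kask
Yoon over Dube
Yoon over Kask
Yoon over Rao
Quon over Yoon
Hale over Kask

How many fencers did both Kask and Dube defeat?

Kask beat: no one.
Dube beat: Kask, Quon, Rao.
No one was beaten by both.

0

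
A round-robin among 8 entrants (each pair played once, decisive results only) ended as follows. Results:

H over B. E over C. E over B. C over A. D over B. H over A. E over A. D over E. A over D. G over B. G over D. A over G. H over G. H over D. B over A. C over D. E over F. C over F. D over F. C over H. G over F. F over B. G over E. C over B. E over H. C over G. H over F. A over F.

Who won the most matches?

C

Win totals: A 3, B 1, C 6, D 3, E 5, F 1, G 4, H 5.
C leads with 6 wins (next highest: 5).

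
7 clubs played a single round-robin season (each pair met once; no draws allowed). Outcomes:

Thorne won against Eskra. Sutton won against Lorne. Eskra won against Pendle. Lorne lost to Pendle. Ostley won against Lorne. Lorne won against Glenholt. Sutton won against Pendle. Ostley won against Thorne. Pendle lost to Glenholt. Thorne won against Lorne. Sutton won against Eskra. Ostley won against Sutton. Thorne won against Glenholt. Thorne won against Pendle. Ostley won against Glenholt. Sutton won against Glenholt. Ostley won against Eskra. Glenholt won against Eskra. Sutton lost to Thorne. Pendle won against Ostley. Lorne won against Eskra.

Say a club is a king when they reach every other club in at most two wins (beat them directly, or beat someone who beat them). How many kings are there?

3

Thorne reaches everyone (king).
Ostley reaches everyone (king).
Sutton cannot reach Thorne in two steps.
Glenholt cannot reach Thorne, Sutton in two steps.
Lorne cannot reach Thorne, Ostley, Sutton in two steps.
Pendle reaches everyone (king).
Eskra cannot reach Thorne, Sutton, Glenholt in two steps.
Kings: Thorne, Ostley, Pendle — 3.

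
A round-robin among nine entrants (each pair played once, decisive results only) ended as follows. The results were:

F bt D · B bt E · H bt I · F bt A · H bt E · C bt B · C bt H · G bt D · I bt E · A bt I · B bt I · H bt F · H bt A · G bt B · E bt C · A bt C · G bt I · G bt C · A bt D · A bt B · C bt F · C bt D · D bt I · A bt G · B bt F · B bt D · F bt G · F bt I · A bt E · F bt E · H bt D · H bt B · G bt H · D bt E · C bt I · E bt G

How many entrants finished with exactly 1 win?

1

Win totals: A 6, B 4, C 5, D 2, E 2, F 5, G 5, H 6, I 1.
Exactly 1: I — 1 entrant.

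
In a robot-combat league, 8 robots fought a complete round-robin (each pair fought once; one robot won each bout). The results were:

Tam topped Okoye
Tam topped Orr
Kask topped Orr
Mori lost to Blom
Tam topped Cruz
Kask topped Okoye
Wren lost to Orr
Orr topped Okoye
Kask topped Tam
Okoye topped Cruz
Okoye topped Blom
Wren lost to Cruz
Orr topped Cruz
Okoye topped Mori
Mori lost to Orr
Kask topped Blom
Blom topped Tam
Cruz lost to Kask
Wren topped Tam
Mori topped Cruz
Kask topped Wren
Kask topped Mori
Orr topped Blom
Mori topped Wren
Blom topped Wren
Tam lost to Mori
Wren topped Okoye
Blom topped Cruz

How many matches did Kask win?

7

Kask's results: beat Mori, Okoye, Blom, Tam, Orr, Wren, Cruz; lost to no one.
That is 7 wins.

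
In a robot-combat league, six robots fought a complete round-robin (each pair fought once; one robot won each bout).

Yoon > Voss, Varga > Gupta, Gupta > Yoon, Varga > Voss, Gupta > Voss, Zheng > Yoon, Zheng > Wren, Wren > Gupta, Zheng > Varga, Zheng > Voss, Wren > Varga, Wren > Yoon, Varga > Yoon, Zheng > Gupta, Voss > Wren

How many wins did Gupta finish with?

2

Gupta's results: beat Yoon, Voss; lost to Wren, Zheng, Varga.
That is 2 wins.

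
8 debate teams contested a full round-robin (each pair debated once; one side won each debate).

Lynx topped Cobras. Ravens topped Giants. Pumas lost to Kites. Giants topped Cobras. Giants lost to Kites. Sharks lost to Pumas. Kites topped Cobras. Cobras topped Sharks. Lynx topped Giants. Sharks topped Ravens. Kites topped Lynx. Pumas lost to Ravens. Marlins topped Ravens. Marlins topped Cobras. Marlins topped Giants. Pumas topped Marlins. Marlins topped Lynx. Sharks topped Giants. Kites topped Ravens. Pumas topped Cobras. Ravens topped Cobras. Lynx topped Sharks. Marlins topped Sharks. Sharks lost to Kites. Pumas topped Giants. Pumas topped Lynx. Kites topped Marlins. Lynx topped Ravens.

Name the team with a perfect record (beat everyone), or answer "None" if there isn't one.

Kites has 7 wins out of 7 opponents — a perfect record.

Kites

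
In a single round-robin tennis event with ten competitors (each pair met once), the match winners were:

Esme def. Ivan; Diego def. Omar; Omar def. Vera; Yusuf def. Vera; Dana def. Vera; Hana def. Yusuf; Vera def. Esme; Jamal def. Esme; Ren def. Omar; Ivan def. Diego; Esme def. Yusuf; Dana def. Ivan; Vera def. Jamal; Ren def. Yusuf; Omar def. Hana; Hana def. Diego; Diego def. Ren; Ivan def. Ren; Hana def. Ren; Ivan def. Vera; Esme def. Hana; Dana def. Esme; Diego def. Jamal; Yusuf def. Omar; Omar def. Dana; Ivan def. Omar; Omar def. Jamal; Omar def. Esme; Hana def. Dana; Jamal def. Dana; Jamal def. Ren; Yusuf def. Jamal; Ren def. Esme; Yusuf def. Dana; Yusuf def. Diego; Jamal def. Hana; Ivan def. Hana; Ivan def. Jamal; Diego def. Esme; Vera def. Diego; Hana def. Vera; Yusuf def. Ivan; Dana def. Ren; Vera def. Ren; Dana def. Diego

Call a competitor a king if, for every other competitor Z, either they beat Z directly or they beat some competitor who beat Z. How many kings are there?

10

Diego reaches everyone (king).
Jamal reaches everyone (king).
Yusuf reaches everyone (king).
Hana reaches everyone (king).
Esme reaches everyone (king).
Dana reaches everyone (king).
Ren reaches everyone (king).
Omar reaches everyone (king).
Ivan reaches everyone (king).
Vera reaches everyone (king).
Kings: Diego, Jamal, Yusuf, Hana, Esme, Dana, Ren, Omar, Ivan, Vera — 10.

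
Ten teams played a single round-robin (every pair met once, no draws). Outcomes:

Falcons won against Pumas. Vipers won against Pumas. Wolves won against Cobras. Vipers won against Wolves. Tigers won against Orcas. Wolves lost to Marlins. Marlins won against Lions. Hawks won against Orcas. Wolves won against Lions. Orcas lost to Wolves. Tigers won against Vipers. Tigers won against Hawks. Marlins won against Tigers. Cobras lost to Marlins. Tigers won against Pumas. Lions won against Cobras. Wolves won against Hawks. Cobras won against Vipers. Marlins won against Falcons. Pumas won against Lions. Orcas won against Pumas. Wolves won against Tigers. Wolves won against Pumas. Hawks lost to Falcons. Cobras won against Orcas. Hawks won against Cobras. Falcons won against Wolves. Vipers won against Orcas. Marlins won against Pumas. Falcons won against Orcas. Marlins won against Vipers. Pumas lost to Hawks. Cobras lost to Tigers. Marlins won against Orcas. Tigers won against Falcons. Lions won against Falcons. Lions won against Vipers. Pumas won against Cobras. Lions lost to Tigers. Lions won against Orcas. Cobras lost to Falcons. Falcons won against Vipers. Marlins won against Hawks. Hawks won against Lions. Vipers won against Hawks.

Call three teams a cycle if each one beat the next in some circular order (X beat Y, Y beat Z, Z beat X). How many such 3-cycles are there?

Win totals: Orcas 1, Tigers 7, Hawks 4, Wolves 6, Marlins 9, Lions 4, Pumas 2, Falcons 6, Cobras 2, Vipers 4.
A team with w wins dominates both others in C(w,2) triples; summing gives 0 + 21 + 6 + 15 + 36 + 6 + 1 + 15 + 1 + 6 = 107 transitive triples.
Total triples C(10,3) = 120, so cyclic triples = 120 − 107 = 13.

13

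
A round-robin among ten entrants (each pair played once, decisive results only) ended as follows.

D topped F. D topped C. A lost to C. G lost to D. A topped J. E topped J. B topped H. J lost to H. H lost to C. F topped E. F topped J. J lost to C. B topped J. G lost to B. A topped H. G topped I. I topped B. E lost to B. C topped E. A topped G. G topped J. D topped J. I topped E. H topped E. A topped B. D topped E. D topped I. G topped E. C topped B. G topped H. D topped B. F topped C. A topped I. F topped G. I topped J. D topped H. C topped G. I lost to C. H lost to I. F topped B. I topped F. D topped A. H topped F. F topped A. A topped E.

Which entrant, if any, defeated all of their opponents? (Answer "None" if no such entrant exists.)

D

D has 9 wins out of 9 opponents — a perfect record.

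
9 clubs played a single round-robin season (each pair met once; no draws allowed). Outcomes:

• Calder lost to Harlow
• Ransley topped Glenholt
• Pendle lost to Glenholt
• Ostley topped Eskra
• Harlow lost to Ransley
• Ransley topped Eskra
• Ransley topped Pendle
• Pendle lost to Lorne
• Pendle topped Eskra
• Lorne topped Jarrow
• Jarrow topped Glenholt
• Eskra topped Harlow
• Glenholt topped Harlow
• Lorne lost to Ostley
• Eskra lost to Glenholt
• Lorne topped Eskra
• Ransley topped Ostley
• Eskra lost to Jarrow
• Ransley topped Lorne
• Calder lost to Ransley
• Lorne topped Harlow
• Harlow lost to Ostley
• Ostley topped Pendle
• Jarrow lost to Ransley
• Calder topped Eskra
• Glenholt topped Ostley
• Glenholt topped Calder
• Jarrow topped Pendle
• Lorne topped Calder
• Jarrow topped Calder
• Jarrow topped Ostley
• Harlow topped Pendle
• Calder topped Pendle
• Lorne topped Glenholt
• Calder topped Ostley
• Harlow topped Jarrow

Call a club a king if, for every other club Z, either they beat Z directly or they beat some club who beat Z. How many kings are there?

1

Lorne cannot reach Ransley in two steps.
Calder cannot reach Ransley, Jarrow, Glenholt in two steps.
Ransley reaches everyone (king).
Pendle cannot reach Lorne, Calder, Ransley, Jarrow, Ostley, Glenholt in two steps.
Jarrow cannot reach Ransley in two steps.
Ostley cannot reach Ransley in two steps.
Eskra cannot reach Lorne, Ransley, Ostley, Glenholt in two steps.
Harlow cannot reach Lorne, Ransley in two steps.
Glenholt cannot reach Ransley in two steps.
Kings: Ransley — 1.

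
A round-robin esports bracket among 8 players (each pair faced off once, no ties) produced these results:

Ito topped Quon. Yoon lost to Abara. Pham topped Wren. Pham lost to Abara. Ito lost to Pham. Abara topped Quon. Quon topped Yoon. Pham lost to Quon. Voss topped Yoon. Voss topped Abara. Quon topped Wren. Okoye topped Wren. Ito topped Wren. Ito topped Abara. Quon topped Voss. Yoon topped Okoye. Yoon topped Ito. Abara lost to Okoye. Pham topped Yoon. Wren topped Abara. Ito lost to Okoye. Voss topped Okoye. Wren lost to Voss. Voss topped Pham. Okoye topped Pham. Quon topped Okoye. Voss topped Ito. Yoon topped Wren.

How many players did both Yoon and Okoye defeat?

2

Yoon beat: Wren, Okoye, Ito.
Okoye beat: Wren, Ito, Abara, Pham.
Both beat: Wren, Ito — 2.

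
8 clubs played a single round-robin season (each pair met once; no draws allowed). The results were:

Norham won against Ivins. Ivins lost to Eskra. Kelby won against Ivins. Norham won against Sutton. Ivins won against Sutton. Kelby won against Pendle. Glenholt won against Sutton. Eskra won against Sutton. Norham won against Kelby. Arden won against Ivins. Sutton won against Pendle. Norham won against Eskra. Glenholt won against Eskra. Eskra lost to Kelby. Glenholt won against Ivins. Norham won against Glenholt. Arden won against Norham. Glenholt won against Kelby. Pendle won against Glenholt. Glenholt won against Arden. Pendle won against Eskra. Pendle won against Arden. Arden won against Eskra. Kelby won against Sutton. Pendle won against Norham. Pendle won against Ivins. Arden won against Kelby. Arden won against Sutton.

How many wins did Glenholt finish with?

Glenholt's results: beat Eskra, Kelby, Ivins, Arden, Sutton; lost to Norham, Pendle.
That is 5 wins.

5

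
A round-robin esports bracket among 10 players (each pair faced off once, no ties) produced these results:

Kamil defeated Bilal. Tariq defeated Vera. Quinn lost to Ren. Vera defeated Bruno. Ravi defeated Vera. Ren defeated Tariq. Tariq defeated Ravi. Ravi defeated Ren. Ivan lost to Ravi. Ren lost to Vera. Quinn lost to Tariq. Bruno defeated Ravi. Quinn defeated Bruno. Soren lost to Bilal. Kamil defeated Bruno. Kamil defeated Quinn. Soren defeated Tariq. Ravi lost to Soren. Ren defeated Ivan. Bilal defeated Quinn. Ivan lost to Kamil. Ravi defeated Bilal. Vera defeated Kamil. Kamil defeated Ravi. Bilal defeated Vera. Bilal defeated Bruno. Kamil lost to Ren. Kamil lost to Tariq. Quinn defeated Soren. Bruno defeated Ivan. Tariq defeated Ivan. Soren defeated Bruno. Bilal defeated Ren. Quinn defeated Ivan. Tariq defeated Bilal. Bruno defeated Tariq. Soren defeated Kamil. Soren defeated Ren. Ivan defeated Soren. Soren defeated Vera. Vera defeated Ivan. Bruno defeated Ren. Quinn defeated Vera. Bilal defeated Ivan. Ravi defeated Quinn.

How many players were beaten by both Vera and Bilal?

3

Vera beat: Kamil, Ren, Ivan, Bruno.
Bilal beat: Ren, Ivan, Vera, Bruno, Quinn, Soren.
Both beat: Ren, Ivan, Bruno — 3.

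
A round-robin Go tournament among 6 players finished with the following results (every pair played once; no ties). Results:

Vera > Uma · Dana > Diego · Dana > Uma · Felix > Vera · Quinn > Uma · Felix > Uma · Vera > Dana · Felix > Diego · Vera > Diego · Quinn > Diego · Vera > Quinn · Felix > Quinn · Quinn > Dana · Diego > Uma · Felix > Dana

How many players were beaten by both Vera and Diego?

Vera beat: Uma, Quinn, Dana, Diego.
Diego beat: Uma.
Both beat: Uma — 1.

1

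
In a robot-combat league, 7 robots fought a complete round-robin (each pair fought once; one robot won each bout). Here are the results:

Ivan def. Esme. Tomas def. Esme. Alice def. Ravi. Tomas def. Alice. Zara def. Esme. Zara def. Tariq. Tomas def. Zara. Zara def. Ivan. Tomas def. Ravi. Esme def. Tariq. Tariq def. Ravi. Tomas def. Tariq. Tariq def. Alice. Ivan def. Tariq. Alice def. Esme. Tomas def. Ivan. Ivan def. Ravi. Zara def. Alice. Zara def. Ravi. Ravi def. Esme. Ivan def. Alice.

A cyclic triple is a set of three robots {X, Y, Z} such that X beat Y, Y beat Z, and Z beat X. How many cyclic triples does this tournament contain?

Win totals: Alice 2, Tomas 6, Tariq 2, Ravi 1, Esme 1, Zara 5, Ivan 4.
A robot with w wins dominates both others in C(w,2) triples; summing gives 1 + 15 + 1 + 0 + 0 + 10 + 6 = 33 transitive triples.
Total triples C(7,3) = 35, so cyclic triples = 35 − 33 = 2.

2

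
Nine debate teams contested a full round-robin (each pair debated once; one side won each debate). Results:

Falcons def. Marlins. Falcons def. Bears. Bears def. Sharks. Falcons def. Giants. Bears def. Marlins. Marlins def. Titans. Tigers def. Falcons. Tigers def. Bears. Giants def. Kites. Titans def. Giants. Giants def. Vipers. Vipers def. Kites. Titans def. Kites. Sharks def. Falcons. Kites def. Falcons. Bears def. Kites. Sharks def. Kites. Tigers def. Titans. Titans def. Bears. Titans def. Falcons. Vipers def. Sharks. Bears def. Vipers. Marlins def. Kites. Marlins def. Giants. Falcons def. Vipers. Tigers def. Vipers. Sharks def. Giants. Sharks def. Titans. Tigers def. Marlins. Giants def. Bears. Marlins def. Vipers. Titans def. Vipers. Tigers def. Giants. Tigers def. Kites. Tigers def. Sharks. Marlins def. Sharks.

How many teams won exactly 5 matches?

2

Win totals: Titans 5, Falcons 4, Tigers 8, Kites 1, Vipers 2, Marlins 5, Giants 3, Bears 4, Sharks 4.
Exactly 5: Titans, Marlins — 2 teams.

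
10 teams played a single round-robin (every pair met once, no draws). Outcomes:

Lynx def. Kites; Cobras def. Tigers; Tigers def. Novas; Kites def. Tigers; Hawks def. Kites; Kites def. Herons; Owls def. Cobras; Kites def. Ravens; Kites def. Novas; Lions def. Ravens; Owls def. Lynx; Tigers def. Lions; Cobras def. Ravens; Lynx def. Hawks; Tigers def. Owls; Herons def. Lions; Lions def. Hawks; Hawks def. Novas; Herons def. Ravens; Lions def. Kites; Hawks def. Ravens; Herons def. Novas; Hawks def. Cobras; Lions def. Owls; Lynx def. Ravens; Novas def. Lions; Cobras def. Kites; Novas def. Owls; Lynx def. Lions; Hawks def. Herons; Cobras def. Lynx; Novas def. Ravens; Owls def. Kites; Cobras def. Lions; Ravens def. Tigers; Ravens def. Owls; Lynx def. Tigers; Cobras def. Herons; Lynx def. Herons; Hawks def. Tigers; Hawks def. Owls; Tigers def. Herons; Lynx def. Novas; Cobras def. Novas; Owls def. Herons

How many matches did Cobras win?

7

Cobras' results: beat Ravens, Herons, Novas, Lynx, Tigers, Kites, Lions; lost to Hawks, Owls.
That is 7 wins.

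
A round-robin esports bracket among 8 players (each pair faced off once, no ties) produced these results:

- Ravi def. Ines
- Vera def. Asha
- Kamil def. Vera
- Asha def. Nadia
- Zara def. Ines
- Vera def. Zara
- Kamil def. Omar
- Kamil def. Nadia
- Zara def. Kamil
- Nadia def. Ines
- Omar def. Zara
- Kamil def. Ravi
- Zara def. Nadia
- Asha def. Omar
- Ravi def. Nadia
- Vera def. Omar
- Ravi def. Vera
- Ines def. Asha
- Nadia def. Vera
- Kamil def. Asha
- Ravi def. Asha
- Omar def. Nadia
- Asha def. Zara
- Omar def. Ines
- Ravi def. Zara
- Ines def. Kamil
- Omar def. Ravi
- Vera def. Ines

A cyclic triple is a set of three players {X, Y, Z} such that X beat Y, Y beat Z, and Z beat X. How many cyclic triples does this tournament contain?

Win totals: Ravi 5, Nadia 2, Vera 4, Asha 3, Kamil 5, Ines 2, Omar 4, Zara 3.
A player with w wins dominates both others in C(w,2) triples; summing gives 10 + 1 + 6 + 3 + 10 + 1 + 6 + 3 = 40 transitive triples.
Total triples C(8,3) = 56, so cyclic triples = 56 − 40 = 16.

16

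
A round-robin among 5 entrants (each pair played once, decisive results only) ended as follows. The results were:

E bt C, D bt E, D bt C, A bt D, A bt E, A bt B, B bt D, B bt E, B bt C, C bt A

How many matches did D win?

2

D's results: beat C, E; lost to A, B.
That is 2 wins.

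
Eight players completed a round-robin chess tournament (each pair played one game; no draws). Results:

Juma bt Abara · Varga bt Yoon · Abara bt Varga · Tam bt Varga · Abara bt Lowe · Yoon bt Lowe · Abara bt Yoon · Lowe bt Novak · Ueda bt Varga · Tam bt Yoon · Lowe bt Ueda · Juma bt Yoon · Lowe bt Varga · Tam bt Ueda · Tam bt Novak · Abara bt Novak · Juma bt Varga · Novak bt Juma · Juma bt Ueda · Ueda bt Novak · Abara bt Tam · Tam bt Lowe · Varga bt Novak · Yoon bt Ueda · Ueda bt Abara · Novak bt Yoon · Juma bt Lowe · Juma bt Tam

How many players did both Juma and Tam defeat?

Juma beat: Ueda, Yoon, Varga, Lowe, Tam, Abara.
Tam beat: Novak, Ueda, Yoon, Varga, Lowe.
Both beat: Ueda, Yoon, Varga, Lowe — 4.

4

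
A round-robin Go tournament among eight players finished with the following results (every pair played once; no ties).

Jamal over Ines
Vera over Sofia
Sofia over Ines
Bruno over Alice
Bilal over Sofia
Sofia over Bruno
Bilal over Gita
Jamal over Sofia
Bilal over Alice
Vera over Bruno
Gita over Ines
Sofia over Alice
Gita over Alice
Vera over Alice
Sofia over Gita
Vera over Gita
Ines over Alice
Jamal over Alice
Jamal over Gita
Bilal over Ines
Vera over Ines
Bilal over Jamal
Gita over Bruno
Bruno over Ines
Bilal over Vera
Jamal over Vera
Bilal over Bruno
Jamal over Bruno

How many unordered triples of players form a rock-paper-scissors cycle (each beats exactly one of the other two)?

0

Win totals: Vera 5, Bruno 2, Gita 3, Ines 1, Alice 0, Sofia 4, Jamal 6, Bilal 7.
A player with w wins dominates both others in C(w,2) triples; summing gives 10 + 1 + 3 + 0 + 0 + 6 + 15 + 21 = 56 transitive triples.
Total triples C(8,3) = 56, so cyclic triples = 56 − 56 = 0.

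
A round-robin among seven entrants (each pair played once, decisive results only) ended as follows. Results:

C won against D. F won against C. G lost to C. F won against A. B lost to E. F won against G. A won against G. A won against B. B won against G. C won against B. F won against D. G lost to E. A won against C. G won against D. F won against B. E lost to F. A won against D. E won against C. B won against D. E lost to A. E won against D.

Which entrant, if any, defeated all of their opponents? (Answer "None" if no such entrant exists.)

F has 6 wins out of 6 opponents — a perfect record.

F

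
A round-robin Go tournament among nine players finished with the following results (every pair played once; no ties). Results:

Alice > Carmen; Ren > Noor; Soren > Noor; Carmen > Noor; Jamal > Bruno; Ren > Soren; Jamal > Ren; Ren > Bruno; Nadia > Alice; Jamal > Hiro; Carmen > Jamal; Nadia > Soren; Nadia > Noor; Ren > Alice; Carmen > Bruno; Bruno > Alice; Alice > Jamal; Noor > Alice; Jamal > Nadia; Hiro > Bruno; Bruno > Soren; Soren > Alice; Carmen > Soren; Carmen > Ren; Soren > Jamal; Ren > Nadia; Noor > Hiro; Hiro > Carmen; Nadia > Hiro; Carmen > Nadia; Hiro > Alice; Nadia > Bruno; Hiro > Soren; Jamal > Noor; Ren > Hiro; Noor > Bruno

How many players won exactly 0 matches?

Win totals: Carmen 6, Alice 2, Soren 3, Nadia 5, Jamal 5, Hiro 4, Noor 3, Ren 6, Bruno 2.
No player has exactly 0 wins.

0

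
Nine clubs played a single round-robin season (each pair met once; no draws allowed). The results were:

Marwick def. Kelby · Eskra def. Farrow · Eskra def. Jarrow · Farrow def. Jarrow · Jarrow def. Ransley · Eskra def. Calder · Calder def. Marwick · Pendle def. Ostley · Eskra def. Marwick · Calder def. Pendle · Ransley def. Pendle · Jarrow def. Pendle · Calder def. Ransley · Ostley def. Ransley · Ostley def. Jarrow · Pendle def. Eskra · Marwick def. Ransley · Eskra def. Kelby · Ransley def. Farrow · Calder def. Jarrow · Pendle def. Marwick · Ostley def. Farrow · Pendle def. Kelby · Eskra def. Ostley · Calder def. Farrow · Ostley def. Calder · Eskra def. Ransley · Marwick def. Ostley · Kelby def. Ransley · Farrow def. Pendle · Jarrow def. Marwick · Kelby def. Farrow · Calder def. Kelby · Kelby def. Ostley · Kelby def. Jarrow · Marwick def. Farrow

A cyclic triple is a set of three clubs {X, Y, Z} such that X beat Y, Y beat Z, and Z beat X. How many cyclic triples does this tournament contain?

19

Win totals: Marwick 4, Ransley 2, Farrow 2, Ostley 4, Kelby 4, Calder 6, Jarrow 3, Eskra 7, Pendle 4.
A club with w wins dominates both others in C(w,2) triples; summing gives 6 + 1 + 1 + 6 + 6 + 15 + 3 + 21 + 6 = 65 transitive triples.
Total triples C(9,3) = 84, so cyclic triples = 84 − 65 = 19.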